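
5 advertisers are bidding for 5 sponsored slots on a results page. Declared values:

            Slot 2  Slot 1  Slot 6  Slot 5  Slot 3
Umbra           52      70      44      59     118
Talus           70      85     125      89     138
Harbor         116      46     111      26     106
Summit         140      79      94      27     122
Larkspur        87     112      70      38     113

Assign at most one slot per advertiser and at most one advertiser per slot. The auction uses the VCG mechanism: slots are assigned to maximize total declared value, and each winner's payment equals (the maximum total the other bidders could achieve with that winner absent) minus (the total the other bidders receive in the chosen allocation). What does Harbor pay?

Harbor pays $36.

Efficient allocation: Umbra→Slot 3 ($118), Talus→Slot 5 ($89), Harbor→Slot 6 ($111), Summit→Slot 2 ($140), Larkspur→Slot 1 ($112); total welfare W = $570.
Harbor receives Slot 6 at value $111, so the others get W − 111 = $459.
Without Harbor: best allocation of the remaining 4 bidders over all 5 slots is Umbra→Slot 3 ($118), Talus→Slot 6 ($125), Summit→Slot 2 ($140), Larkspur→Slot 1 ($112), total $495.
VCG payment = (others' best without Harbor) − (others' welfare with Harbor) = 495 − 459 = $36.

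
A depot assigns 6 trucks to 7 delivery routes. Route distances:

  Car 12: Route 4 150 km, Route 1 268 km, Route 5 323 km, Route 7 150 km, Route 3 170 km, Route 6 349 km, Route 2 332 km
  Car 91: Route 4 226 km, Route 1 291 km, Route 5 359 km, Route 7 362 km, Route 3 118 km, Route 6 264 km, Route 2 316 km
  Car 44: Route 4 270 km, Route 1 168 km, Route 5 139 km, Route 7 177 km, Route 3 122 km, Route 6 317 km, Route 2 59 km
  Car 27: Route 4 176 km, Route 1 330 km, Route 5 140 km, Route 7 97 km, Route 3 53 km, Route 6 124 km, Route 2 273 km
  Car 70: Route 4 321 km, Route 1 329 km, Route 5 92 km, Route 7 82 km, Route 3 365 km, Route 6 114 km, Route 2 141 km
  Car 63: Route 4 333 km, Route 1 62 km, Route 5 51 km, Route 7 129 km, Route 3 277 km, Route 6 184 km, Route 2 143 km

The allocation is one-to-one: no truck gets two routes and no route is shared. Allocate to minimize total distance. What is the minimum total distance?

Min total: 578 km

Optimal: Car 12→Route 4 (150 km), Car 91→Route 3 (118 km), Car 44→Route 2 (59 km), Car 27→Route 7 (97 km), Car 70→Route 5 (92 km), Car 63→Route 1 (62 km) — total 150+118+59+97+92+62 = 578 km.
Column-greedy (each route in turn goes to its cheapest remaining truck) gives 836 km, worse by 258.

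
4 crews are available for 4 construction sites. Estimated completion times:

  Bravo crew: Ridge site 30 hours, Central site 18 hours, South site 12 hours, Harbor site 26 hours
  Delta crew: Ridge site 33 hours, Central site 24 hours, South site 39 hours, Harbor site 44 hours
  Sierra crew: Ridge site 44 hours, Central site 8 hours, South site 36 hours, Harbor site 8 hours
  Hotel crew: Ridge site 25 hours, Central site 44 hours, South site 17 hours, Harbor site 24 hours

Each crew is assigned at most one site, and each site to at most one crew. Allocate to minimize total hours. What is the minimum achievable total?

Optimal: Bravo crew→South site (12 hours), Delta crew→Central site (24 hours), Sierra crew→Harbor site (8 hours), Hotel crew→Ridge site (25 hours) — total 12+24+8+25 = 69 hours.
Column-greedy (each site in turn goes to its cheapest remaining crew) gives 89 hours, worse by 20.
Swapping Hotel crew↔Bravo crew (Hotel crew→South site 17 hours, Bravo crew→Ridge site 30 hours) adds 10.

Minimum total: 69 hours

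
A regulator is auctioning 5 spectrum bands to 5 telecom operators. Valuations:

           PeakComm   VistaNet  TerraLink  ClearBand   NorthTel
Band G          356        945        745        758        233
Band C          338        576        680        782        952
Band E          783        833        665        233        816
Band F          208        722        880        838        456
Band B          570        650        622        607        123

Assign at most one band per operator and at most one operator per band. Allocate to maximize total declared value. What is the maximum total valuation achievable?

Max total: $4167M

Optimal: PeakComm→Band E ($783M), VistaNet→Band G ($945M), TerraLink→Band F ($880M), ClearBand→Band B ($607M), NorthTel→Band C ($952M) — total 783+945+880+607+952 = $4167M.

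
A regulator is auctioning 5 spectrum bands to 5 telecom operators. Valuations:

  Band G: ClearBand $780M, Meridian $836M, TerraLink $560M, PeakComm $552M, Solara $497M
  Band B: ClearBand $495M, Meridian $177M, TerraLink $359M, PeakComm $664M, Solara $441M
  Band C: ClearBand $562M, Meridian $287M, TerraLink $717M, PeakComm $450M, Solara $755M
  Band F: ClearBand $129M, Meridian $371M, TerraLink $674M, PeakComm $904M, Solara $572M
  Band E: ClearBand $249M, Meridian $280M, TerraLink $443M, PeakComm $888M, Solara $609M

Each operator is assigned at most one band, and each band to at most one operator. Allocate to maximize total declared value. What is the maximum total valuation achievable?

Max total: $3648M

Optimal: ClearBand→Band B ($495M), Meridian→Band G ($836M), TerraLink→Band F ($674M), PeakComm→Band E ($888M), Solara→Band C ($755M) — total 495+836+674+888+755 = $3648M.
Column-greedy (each band in turn goes to its best remaining operator) gives $3178M, worse by 470.
Next-best assignment: ClearBand→Band B, Meridian→Band G, TerraLink→Band C, PeakComm→Band F, Solara→Band E = $3561M.
No other one-to-one assignment exceeds $3648M.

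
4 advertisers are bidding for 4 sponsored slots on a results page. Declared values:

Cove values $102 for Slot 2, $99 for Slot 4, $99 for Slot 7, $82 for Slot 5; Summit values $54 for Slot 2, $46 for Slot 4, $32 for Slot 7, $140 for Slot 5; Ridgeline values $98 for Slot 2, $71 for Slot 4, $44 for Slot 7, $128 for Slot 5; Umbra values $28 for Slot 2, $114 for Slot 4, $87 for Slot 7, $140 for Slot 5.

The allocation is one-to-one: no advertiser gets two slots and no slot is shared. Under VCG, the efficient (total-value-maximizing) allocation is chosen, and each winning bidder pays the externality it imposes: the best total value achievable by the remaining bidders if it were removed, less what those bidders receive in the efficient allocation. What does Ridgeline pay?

Ridgeline pays $3.

Efficient allocation: Cove→Slot 7 ($99), Summit→Slot 5 ($140), Ridgeline→Slot 2 ($98), Umbra→Slot 4 ($114); total welfare W = $451.
Ridgeline receives Slot 2 at value $98, so the others get W − 98 = $353.
Without Ridgeline: best allocation of the remaining 3 bidders over all 4 slots is Cove→Slot 2 ($102), Summit→Slot 5 ($140), Umbra→Slot 4 ($114), total $356.
VCG payment = (others' best without Ridgeline) − (others' welfare with Ridgeline) = 356 − 353 = $3.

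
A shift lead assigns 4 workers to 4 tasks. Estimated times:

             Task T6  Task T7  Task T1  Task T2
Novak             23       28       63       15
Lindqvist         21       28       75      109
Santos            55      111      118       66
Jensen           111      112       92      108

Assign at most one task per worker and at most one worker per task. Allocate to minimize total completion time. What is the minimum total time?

Optimal: Novak→Task T2 (15 min), Lindqvist→Task T7 (28 min), Santos→Task T6 (55 min), Jensen→Task T1 (92 min) — total 15+28+55+92 = 190 min.

Min total: 190 min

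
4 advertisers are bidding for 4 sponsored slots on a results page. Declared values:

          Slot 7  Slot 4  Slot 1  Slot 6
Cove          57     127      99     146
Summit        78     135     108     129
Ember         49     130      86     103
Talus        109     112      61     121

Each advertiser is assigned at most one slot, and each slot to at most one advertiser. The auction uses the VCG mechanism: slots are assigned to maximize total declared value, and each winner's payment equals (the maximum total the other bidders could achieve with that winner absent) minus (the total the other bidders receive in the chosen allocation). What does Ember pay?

Efficient allocation: Cove→Slot 6 ($146), Summit→Slot 1 ($108), Ember→Slot 4 ($130), Talus→Slot 7 ($109); total welfare W = $493.
Ember receives Slot 4 at value $130, so the others get W − 130 = $363.
Without Ember: best allocation of the remaining 3 bidders over all 4 slots is Cove→Slot 6 ($146), Summit→Slot 4 ($135), Talus→Slot 7 ($109), total $390.
VCG payment = (others' best without Ember) − (others' welfare with Ember) = 390 − 363 = $27.

Ember pays $27.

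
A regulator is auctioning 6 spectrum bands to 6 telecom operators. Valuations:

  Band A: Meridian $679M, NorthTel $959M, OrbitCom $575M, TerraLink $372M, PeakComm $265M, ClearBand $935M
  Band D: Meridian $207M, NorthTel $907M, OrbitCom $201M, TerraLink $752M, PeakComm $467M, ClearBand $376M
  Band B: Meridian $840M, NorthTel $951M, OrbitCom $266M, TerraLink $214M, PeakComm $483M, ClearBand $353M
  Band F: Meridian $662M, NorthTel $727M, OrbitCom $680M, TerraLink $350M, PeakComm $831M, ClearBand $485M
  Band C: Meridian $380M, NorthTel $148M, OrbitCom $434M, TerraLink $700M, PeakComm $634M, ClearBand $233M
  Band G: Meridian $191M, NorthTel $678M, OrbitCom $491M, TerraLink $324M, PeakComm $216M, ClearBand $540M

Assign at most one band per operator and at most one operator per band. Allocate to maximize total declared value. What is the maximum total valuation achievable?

Maximum total: $4704M

Treat this as an assignment problem: match each operator to one band.
Optimal: Meridian→Band B ($840M), NorthTel→Band D ($907M), OrbitCom→Band G ($491M), TerraLink→Band C ($700M), PeakComm→Band F ($831M), ClearBand→Band A ($935M) — total 840+907+491+700+831+935 = $4704M.
Column-greedy (each band in turn goes to its best remaining operator) gives $4356M, worse by 348.
No other one-to-one assignment exceeds $4704M.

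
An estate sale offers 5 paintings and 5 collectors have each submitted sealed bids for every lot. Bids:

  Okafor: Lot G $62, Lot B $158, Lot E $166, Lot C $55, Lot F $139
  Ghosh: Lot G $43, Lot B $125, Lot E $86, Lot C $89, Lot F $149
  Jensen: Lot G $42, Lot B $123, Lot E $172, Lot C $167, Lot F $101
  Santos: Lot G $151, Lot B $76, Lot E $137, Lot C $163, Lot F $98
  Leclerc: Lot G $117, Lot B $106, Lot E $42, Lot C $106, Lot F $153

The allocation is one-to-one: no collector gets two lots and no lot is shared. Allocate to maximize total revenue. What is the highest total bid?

Optimal: Okafor→Lot E ($166), Ghosh→Lot B ($125), Jensen→Lot C ($167), Santos→Lot G ($151), Leclerc→Lot F ($153) — total 166+125+167+151+153 = $762.
Row-greedy (each collector in turn takes its best remaining lot) gives $739, worse by 23.
Swapping Ghosh↔Jensen (Ghosh→Lot C $89, Jensen→Lot B $123) loses 80.

Max total: $762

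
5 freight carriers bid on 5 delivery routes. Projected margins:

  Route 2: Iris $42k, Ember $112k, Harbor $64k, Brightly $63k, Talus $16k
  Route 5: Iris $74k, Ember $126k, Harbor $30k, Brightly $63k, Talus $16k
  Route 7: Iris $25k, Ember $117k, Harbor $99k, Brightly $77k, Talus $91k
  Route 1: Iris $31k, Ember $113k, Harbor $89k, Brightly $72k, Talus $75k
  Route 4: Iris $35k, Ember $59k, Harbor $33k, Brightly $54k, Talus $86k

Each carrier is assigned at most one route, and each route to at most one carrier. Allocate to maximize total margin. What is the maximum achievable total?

Maximum total: $443k

Optimal: Iris→Route 5 ($74k), Ember→Route 2 ($112k), Harbor→Route 7 ($99k), Brightly→Route 1 ($72k), Talus→Route 4 ($86k) — total 74+112+99+72+86 = $443k.
Max-entry greedy (repeatedly take the single best remaining cell) gives $425k, worse by 18.
Next-best assignment: Iris→Route 5, Ember→Route 2, Harbor→Route 1, Brightly→Route 7, Talus→Route 4 = $438k.
Swapping Harbor↔Ember (Harbor→Route 2 $64k, Ember→Route 7 $117k) loses 30.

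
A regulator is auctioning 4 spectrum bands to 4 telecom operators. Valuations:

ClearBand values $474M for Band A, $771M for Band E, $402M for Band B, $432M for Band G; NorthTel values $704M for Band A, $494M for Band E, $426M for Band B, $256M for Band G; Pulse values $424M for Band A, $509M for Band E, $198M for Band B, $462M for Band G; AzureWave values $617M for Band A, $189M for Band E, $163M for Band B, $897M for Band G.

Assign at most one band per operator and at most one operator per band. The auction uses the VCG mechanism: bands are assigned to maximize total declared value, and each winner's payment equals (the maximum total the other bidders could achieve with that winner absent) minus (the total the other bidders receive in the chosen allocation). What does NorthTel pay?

NorthTel pays $226M.

Efficient allocation: ClearBand→Band E ($771M), NorthTel→Band A ($704M), Pulse→Band B ($198M), AzureWave→Band G ($897M); total welfare W = $2570M.
NorthTel receives Band A at value $704M, so the others get W − 704 = $1866M.
Without NorthTel: best allocation of the remaining 3 bidders over all 4 bands is ClearBand→Band E ($771M), Pulse→Band A ($424M), AzureWave→Band G ($897M), total $2092M.
VCG payment = (others' best without NorthTel) − (others' welfare with NorthTel) = 2092 − 1866 = $226M.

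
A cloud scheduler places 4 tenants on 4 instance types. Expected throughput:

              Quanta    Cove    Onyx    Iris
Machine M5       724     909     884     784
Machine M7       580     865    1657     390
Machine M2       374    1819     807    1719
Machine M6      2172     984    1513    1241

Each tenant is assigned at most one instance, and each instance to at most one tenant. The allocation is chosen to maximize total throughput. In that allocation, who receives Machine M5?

Cove receives Machine M5.

Optimal: Quanta→Machine M6 (2172 ops/s), Cove→Machine M5 (909 ops/s), Onyx→Machine M7 (1657 ops/s), Iris→Machine M2 (1719 ops/s) — total 2172+909+1657+1719 = 6457 ops/s.
Max-entry greedy (repeatedly take the single best remaining cell) gives 6432 ops/s, worse by 25.
No other one-to-one assignment exceeds 6457 ops/s.
Cove's own top instance is Machine M2 (1819 ops/s), but forcing Cove→Machine M2 and reassigning the rest optimally gives only 6432 ops/s — worse by 25.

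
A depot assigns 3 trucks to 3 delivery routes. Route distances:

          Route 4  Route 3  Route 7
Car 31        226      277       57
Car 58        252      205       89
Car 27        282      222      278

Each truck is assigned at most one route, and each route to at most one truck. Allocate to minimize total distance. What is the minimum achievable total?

Min total: 531 km

Optimal: Car 31→Route 7 (57 km), Car 58→Route 4 (252 km), Car 27→Route 3 (222 km) — total 57+252+222 = 531 km.
Min-entry greedy (repeatedly take the single cheapest remaining cell) gives 544 km, worse by 13.
Next-best assignment: Car 31→Route 4, Car 58→Route 7, Car 27→Route 3 = 537 km.
Every other assignment is strictly worse.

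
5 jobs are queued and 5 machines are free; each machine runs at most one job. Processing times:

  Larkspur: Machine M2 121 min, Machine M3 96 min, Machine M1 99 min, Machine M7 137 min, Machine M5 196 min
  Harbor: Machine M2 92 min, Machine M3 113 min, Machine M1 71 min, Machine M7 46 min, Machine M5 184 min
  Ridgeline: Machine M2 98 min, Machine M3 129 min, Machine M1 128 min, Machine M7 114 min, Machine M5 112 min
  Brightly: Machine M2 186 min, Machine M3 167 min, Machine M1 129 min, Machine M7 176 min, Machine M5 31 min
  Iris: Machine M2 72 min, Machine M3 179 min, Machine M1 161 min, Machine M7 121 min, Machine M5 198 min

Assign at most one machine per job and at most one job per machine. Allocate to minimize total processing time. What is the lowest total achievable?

Min total: 373 min

Optimal: Larkspur→Machine M3 (96 min), Harbor→Machine M7 (46 min), Ridgeline→Machine M1 (128 min), Brightly→Machine M5 (31 min), Iris→Machine M2 (72 min) — total 96+46+128+31+72 = 373 min.
Row-greedy (each job in turn takes its cheapest remaining machine) gives 432 min, worse by 59.
Swapping Larkspur↔Brightly (Larkspur→Machine M5 196 min, Brightly→Machine M3 167 min) adds 236.
Checked against all permutations: 373 min is optimal.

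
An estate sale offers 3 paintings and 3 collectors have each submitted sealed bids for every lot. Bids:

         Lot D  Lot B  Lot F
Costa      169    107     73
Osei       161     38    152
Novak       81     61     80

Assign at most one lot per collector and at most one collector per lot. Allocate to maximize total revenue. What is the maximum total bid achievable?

Maximum total: $382

Optimal: Costa→Lot D ($169), Osei→Lot F ($152), Novak→Lot B ($61) — total 169+152+61 = $382.
Swapping Costa↔Novak (Costa→Lot B $107, Novak→Lot D $81) loses 42.
No other one-to-one assignment exceeds $382.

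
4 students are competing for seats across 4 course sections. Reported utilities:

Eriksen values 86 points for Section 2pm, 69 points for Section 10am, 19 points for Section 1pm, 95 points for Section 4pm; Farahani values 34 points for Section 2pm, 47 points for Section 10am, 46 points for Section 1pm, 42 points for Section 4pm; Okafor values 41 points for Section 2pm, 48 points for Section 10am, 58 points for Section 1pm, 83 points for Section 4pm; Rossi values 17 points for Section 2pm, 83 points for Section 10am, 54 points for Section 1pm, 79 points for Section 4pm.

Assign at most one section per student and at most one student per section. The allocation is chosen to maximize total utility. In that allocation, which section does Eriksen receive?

Optimal: Eriksen→Section 2pm (86 points), Farahani→Section 1pm (46 points), Okafor→Section 4pm (83 points), Rossi→Section 10am (83 points) — total 86+46+83+83 = 298 points.
Row-greedy (each student in turn takes its best remaining section) gives 217 points, worse by 81.
Next-best assignment: Eriksen→Section 2pm, Farahani→Section 10am, Okafor→Section 1pm, Rossi→Section 4pm = 270 points.
Swapping Rossi↔Farahani (Rossi→Section 1pm 54 points, Farahani→Section 10am 47 points) loses 28.
No other one-to-one assignment exceeds 298 points.
Eriksen's own top section is Section 4pm (95 points), but forcing Eriksen→Section 4pm and reassigning the rest optimally gives only 270 points — worse by 28.

Eriksen receives Section 2pm.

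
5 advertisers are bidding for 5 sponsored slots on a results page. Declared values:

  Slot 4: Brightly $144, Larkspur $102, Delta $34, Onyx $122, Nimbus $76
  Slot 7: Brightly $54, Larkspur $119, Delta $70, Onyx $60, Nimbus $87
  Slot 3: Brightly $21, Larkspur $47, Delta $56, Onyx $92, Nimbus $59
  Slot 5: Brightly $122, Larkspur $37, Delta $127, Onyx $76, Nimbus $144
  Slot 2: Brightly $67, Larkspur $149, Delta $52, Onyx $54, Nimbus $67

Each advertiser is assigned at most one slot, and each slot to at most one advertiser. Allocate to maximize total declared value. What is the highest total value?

Optimal: Brightly→Slot 4 ($144), Larkspur→Slot 2 ($149), Delta→Slot 7 ($70), Onyx→Slot 3 ($92), Nimbus→Slot 5 ($144) — total 144+149+70+92+144 = $599.
Column-greedy (each slot in turn goes to its best remaining advertiser) gives $551, worse by 48.
Checked against all permutations: $599 is optimal.

Maximum total: $599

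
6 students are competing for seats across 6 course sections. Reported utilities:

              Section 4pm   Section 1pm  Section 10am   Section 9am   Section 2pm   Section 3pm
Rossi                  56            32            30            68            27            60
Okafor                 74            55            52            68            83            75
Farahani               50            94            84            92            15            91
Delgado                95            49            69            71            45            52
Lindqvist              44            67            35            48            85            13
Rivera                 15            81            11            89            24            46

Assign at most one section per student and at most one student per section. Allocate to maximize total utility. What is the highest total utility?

Maximum total: 488 points

Optimal: Rossi→Section 9am (68 points), Okafor→Section 3pm (75 points), Farahani→Section 10am (84 points), Delgado→Section 4pm (95 points), Lindqvist→Section 2pm (85 points), Rivera→Section 1pm (81 points) — total 68+75+84+95+85+81 = 488 points.
Column-greedy (each section in turn goes to its best remaining student) gives 475 points, worse by 13.
Swapping Rossi↔Lindqvist (Rossi→Section 2pm 27 points, Lindqvist→Section 9am 48 points) loses 78.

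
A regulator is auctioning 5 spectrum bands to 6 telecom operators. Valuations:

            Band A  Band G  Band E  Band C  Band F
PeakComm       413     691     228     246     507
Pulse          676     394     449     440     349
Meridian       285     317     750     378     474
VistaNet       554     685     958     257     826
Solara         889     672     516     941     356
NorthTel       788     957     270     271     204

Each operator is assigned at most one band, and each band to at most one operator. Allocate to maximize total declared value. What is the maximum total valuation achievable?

Treat this as an assignment problem: match each operator to one band.
Optimal: Pulse→Band A ($676M), NorthTel→Band G ($957M), Meridian→Band E ($750M), Solara→Band C ($941M), VistaNet→Band F ($826M) — total 676+957+750+941+826 = $4150M.
Row-greedy (each operator in turn takes its best remaining band) gives $3884M, worse by 266.
Swapping NorthTel↔Pulse (NorthTel→Band A $788M, Pulse→Band G $394M) loses 451.

Max total: $4150M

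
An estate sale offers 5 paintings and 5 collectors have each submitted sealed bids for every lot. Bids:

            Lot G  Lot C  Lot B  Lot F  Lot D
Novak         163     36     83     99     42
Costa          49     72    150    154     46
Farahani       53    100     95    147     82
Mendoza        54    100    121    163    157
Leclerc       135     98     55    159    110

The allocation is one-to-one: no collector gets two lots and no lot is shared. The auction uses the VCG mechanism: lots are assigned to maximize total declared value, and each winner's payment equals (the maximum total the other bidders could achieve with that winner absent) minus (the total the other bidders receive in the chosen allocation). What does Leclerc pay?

Efficient allocation: Novak→Lot G ($163), Costa→Lot B ($150), Farahani→Lot C ($100), Mendoza→Lot D ($157), Leclerc→Lot F ($159); total welfare W = $729.
Leclerc receives Lot F at value $159, so the others get W − 159 = $570.
Without Leclerc: best allocation of the remaining 4 bidders over all 5 lots is Novak→Lot G ($163), Costa→Lot B ($150), Farahani→Lot F ($147), Mendoza→Lot D ($157), total $617.
VCG payment = (others' best without Leclerc) − (others' welfare with Leclerc) = 617 − 570 = $47.

Leclerc pays $47.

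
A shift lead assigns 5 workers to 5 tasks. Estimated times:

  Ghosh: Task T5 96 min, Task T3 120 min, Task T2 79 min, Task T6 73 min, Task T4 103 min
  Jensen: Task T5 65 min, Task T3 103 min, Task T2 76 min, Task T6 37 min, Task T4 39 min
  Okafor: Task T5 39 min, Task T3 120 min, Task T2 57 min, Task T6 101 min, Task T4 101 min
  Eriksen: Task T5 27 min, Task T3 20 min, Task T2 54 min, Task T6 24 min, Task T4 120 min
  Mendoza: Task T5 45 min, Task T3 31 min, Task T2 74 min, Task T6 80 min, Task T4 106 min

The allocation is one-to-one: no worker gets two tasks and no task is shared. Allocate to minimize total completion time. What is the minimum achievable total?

Min total: 212 min

This is a one-to-one assignment (minimum-cost bipartite matching).
Optimal: Ghosh→Task T2 (79 min), Jensen→Task T4 (39 min), Okafor→Task T5 (39 min), Eriksen→Task T6 (24 min), Mendoza→Task T3 (31 min) — total 79+39+39+24+31 = 212 min.
Column-greedy (each task in turn goes to its cheapest remaining worker) gives 255 min, worse by 43.
Checked against all permutations: 212 min is optimal.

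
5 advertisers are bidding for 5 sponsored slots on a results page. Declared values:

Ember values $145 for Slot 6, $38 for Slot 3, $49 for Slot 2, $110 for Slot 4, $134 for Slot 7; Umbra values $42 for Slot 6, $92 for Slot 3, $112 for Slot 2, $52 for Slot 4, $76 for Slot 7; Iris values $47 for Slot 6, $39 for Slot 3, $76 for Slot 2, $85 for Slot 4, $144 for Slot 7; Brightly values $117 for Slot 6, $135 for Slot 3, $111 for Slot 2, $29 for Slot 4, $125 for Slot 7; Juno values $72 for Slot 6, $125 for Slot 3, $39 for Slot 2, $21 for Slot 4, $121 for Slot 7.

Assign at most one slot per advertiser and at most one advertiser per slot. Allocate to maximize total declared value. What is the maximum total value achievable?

Max total: $608

This is a one-to-one assignment (maximum-weight bipartite matching).
Optimal: Ember→Slot 4 ($110), Umbra→Slot 2 ($112), Iris→Slot 7 ($144), Brightly→Slot 6 ($117), Juno→Slot 3 ($125) — total 110+112+144+117+125 = $608.
Max-entry greedy (repeatedly take the single best remaining cell) gives $557, worse by 51.
Next-best assignment: Ember→Slot 6, Umbra→Slot 2, Iris→Slot 4, Brightly→Slot 3, Juno→Slot 7 = $598.
Swapping Iris↔Umbra (Iris→Slot 2 $76, Umbra→Slot 7 $76) loses 104.
No other one-to-one assignment exceeds $608.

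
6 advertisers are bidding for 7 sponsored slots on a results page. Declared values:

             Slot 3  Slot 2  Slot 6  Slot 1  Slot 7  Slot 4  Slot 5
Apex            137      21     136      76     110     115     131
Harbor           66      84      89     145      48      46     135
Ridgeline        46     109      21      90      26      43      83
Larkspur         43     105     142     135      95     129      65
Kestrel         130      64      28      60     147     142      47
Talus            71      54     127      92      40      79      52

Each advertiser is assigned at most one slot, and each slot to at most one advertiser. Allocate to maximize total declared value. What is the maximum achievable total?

Max total: $794

This is the linear assignment problem.
Optimal: Apex→Slot 3 ($137), Harbor→Slot 1 ($145), Ridgeline→Slot 2 ($109), Larkspur→Slot 4 ($129), Kestrel→Slot 7 ($147), Talus→Slot 6 ($127) — total 137+145+109+129+147+127 = $794.
Column-greedy (each slot in turn goes to its best remaining advertiser) gives $759, worse by 35.
Checked against all permutations: $794 is optimal.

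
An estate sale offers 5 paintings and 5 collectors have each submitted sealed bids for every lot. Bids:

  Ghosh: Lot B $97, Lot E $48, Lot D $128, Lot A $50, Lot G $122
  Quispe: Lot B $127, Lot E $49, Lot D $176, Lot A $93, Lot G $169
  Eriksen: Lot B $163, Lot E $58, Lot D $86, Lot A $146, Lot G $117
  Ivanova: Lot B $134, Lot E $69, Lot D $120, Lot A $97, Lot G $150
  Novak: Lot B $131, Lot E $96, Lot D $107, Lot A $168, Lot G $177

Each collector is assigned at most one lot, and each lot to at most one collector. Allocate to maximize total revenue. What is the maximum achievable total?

Treat this as an assignment problem: match each collector to one lot.
Optimal: Ghosh→Lot E ($48), Quispe→Lot D ($176), Eriksen→Lot B ($163), Ivanova→Lot G ($150), Novak→Lot A ($168) — total 48+176+163+150+168 = $705.
Max-entry greedy (repeatedly take the single best remaining cell) gives $661, worse by 44.
Next-best assignment: Ghosh→Lot G, Quispe→Lot D, Eriksen→Lot B, Ivanova→Lot E, Novak→Lot A = $698.

Maximum total: $705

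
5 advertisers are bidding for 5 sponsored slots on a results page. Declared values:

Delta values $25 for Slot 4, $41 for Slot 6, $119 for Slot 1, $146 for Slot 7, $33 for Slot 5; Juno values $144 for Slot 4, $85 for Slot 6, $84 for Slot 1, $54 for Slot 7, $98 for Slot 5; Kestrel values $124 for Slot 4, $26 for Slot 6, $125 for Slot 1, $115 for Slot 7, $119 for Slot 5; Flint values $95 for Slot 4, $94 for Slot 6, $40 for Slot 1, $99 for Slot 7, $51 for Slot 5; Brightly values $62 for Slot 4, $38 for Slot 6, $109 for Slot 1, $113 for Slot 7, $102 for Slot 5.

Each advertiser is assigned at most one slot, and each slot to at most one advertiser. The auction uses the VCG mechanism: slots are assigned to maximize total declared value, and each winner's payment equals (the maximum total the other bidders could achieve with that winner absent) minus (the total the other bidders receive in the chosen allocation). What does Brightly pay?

Efficient allocation: Delta→Slot 7 ($146), Juno→Slot 4 ($144), Kestrel→Slot 5 ($119), Flint→Slot 6 ($94), Brightly→Slot 1 ($109); total welfare W = $612.
Brightly receives Slot 1 at value $109, so the others get W − 109 = $503.
Without Brightly: best allocation of the remaining 4 bidders over all 5 slots is Delta→Slot 7 ($146), Juno→Slot 4 ($144), Kestrel→Slot 1 ($125), Flint→Slot 6 ($94), total $509.
VCG payment = (others' best without Brightly) − (others' welfare with Brightly) = 509 − 503 = $6.

Brightly pays $6.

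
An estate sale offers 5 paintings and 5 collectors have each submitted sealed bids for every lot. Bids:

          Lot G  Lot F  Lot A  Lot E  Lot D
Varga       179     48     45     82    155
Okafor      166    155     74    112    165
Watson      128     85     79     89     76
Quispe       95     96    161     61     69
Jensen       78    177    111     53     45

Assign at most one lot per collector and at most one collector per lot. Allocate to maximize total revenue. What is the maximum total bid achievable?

This is the linear assignment problem.
Optimal: Varga→Lot G ($179), Okafor→Lot D ($165), Watson→Lot E ($89), Quispe→Lot A ($161), Jensen→Lot F ($177) — total 179+165+89+161+177 = $771.
Column-greedy (each lot in turn goes to its best remaining collector) gives $705, worse by 66.

Max total: $771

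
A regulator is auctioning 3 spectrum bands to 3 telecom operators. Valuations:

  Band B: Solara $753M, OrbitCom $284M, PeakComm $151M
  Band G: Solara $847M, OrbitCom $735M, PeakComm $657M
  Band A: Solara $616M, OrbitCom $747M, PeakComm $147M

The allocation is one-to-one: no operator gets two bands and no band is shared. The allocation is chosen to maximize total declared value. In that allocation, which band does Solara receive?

Solara receives Band B.

Optimal: Solara→Band B ($753M), OrbitCom→Band A ($747M), PeakComm→Band G ($657M) — total 753+747+657 = $2157M.
Row-greedy (each operator in turn takes its best remaining band) gives $1745M, worse by 412.
Swapping Solara↔PeakComm (Solara→Band G $847M, PeakComm→Band B $151M) loses 412.
Solara's own top band is Band G ($847M), but forcing Solara→Band G and reassigning the rest optimally gives only $1745M — worse by 412.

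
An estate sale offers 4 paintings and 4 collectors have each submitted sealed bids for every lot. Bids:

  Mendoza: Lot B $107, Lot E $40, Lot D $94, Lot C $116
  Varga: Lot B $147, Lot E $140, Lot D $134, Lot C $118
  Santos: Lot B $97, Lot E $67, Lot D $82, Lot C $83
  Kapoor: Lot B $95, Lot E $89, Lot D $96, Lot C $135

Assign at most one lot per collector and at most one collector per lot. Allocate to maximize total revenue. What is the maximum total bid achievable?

Maximum total: $466

This is a one-to-one assignment (maximum-weight bipartite matching).
Optimal: Mendoza→Lot D ($94), Varga→Lot E ($140), Santos→Lot B ($97), Kapoor→Lot C ($135) — total 94+140+97+135 = $466.
Max-entry greedy (repeatedly take the single best remaining cell) gives $443, worse by 23.
Next-best assignment: Mendoza→Lot B, Varga→Lot E, Santos→Lot D, Kapoor→Lot C = $464.
Checked against all permutations: $466 is optimal.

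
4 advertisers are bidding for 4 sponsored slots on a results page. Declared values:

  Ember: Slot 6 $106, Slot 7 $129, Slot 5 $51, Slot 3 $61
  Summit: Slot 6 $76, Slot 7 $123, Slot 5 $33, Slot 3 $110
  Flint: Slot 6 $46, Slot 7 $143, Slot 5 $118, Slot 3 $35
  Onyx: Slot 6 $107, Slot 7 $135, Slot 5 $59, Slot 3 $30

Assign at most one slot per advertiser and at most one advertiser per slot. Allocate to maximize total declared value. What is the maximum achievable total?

Maximum total: $469

This is a one-to-one assignment (maximum-weight bipartite matching).
Optimal: Ember→Slot 6 ($106), Summit→Slot 3 ($110), Flint→Slot 5 ($118), Onyx→Slot 7 ($135) — total 106+110+118+135 = $469.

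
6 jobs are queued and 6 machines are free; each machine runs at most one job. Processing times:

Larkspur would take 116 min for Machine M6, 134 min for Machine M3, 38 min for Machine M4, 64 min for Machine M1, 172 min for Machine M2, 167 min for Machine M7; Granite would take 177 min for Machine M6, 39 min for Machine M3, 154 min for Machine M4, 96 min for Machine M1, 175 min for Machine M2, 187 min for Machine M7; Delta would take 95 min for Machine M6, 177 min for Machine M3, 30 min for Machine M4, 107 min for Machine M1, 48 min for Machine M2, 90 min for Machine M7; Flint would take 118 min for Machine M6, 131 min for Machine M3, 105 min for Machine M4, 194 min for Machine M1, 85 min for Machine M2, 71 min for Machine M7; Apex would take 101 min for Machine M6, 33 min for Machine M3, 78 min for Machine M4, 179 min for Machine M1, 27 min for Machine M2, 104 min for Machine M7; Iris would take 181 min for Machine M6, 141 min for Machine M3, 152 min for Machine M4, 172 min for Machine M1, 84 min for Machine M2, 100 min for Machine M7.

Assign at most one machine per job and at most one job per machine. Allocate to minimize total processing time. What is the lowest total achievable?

Minimum total: 378 min

Optimal: Larkspur→Machine M1 (64 min), Granite→Machine M3 (39 min), Delta→Machine M4 (30 min), Flint→Machine M6 (118 min), Apex→Machine M2 (27 min), Iris→Machine M7 (100 min) — total 64+39+30+118+27+100 = 378 min.
Min-entry greedy (repeatedly take the single cheapest remaining cell) gives 412 min, worse by 34.
Next-best assignment: Larkspur→Machine M1, Granite→Machine M3, Delta→Machine M4, Flint→Machine M7, Apex→Machine M6, Iris→Machine M2 = 389 min.
Swapping Larkspur↔Iris (Larkspur→Machine M7 167 min, Iris→Machine M1 172 min) adds 175.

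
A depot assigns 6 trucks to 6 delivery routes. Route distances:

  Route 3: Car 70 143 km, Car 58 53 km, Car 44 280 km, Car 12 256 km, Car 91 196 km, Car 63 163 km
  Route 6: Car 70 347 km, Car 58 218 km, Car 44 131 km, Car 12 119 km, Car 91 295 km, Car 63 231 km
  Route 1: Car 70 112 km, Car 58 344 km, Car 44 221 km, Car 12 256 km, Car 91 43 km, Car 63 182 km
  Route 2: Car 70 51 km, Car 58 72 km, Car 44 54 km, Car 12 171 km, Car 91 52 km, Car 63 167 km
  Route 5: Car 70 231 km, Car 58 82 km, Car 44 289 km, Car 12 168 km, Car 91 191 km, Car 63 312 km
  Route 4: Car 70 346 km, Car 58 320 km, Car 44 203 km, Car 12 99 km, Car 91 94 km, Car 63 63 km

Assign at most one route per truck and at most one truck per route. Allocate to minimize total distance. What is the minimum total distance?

Min total: 504 km

Optimal: Car 70→Route 3 (143 km), Car 58→Route 5 (82 km), Car 44→Route 2 (54 km), Car 12→Route 6 (119 km), Car 91→Route 1 (43 km), Car 63→Route 4 (63 km) — total 143+82+54+119+43+63 = 504 km.
Column-greedy (each route in turn goes to its cheapest remaining truck) gives 618 km, worse by 114.
Next-best assignment: Car 70→Route 2, Car 58→Route 3, Car 44→Route 6, Car 12→Route 5, Car 91→Route 1, Car 63→Route 4 = 509 km.
Checked against all permutations: 504 km is optimal.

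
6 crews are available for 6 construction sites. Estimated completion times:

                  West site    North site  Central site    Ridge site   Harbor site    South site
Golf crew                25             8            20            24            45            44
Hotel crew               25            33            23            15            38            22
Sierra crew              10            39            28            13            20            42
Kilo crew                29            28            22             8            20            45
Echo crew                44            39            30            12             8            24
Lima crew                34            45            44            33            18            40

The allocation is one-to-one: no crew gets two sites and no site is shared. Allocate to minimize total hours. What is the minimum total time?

This is the linear assignment problem.
Optimal: Golf crew→North site (8 hours), Hotel crew→Central site (23 hours), Sierra crew→West site (10 hours), Kilo crew→Ridge site (8 hours), Echo crew→South site (24 hours), Lima crew→Harbor site (18 hours) — total 8+23+10+8+24+18 = 91 hours.
Row-greedy (each crew in turn takes its cheapest remaining site) gives 121 hours, worse by 30.

Min total: 91 hours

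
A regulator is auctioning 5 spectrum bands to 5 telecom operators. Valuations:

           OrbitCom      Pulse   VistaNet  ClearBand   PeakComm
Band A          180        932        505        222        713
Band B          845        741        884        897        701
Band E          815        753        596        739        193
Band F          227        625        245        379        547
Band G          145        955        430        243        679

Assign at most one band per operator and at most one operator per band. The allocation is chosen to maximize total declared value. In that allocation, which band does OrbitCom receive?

Optimal: OrbitCom→Band E ($815M), Pulse→Band G ($955M), VistaNet→Band B ($884M), ClearBand→Band F ($379M), PeakComm→Band A ($713M) — total 815+955+884+379+713 = $3746M.
Max-entry greedy (repeatedly take the single best remaining cell) gives $3625M, worse by 121.
Swapping Pulse↔PeakComm (Pulse→Band A $932M, PeakComm→Band G $679M) loses 57.
Checked against all permutations: $3746M is optimal.
OrbitCom's own top band is Band B ($845M), but forcing OrbitCom→Band B and reassigning the rest optimally gives only $3591M — worse by 155.

OrbitCom receives Band E.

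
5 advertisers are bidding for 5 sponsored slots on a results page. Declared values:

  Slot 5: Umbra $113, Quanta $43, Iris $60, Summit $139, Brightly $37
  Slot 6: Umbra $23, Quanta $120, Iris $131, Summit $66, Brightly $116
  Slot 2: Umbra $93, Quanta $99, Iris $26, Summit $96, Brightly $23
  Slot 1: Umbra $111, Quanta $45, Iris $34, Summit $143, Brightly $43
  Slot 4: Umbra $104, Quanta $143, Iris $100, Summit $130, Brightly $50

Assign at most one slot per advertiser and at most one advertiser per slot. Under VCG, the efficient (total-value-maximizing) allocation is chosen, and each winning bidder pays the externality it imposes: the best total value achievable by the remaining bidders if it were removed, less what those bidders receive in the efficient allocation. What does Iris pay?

Efficient allocation: Umbra→Slot 5 ($113), Quanta→Slot 2 ($99), Iris→Slot 4 ($100), Summit→Slot 1 ($143), Brightly→Slot 6 ($116); total welfare W = $571.
Iris receives Slot 4 at value $100, so the others get W − 100 = $471.
Without Iris: best allocation of the remaining 4 bidders over all 5 slots is Umbra→Slot 5 ($113), Quanta→Slot 4 ($143), Summit→Slot 1 ($143), Brightly→Slot 6 ($116), total $515.
VCG payment = (others' best without Iris) − (others' welfare with Iris) = 515 − 471 = $44.

Iris pays $44.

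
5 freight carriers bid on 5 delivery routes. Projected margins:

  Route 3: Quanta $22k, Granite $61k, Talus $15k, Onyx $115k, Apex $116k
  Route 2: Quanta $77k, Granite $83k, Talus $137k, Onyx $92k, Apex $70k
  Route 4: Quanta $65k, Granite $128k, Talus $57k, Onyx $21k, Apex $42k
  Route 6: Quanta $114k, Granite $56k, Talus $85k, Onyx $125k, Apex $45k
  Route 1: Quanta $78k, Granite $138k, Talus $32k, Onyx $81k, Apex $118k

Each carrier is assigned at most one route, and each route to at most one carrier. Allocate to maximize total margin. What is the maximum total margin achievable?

This is a one-to-one assignment (maximum-weight bipartite matching).
Optimal: Quanta→Route 6 ($114k), Granite→Route 4 ($128k), Talus→Route 2 ($137k), Onyx→Route 3 ($115k), Apex→Route 1 ($118k) — total 114+128+137+115+118 = $612k.
Row-greedy (each carrier in turn takes its best remaining route) gives $546k, worse by 66.
Next-best assignment: Quanta→Route 1, Granite→Route 4, Talus→Route 2, Onyx→Route 6, Apex→Route 3 = $584k.
Swapping Apex↔Quanta (Apex→Route 6 $45k, Quanta→Route 1 $78k) loses 109.
Every other assignment is strictly worse.

Maximum total: $612k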